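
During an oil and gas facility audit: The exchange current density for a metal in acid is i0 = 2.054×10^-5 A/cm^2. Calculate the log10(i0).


i0 = 2.054×10^-5 A/cm^2
log10(i0) = -4.687

-4.687


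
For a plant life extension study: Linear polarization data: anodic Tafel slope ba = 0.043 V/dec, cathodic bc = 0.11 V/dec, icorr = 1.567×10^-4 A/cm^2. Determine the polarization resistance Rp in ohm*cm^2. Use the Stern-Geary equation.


Apply the Stern-Geary equation: Rp = ba*bc / (2.303*icorr*(ba+bc))
ba*bc = 0.043*0.11 = 0.00473
ba+bc = 0.153; 2.303*icorr*(ba+bc) = 2.303*1.567×10^-4*0.153 = 5.5214655×10^-5
Rp = 0.00473 / 5.5214655×10^-5 = 85.67 ohm*cm^2

85.67 ohm*cm^2


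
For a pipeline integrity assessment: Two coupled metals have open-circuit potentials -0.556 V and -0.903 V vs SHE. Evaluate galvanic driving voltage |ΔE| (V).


Driving voltage is the absolute potential difference.
|ΔE| = |-0.556 − (-0.903)| = 0.347 V

0.347 V


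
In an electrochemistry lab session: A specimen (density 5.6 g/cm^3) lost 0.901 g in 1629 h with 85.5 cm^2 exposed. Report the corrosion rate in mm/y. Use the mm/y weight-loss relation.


Apply the mm/y weight-loss relation: CR = 87600 * W / (D * A * T)
Numerator: 87600 * 0.901 = 78927.6
Denominator: 5.6 * 85.5 * 1629 = 779965.2
CR = 78927.6 / 779965.2 = 0.1012 mm/y

0.1012 mm/y


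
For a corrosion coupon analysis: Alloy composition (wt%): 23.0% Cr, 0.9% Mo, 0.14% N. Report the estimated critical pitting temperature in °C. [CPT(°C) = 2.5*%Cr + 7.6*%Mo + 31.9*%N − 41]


Apply the ASTM G48 empirical CPT estimate: CPT(°C) = 2.5*%Cr + 7.6*%Mo + 31.9*%N − 41
2.5*23.0 = 57.5; 7.6*0.9 = 6.84; 31.9*0.14 = 4.466
CPT = 57.5 + 6.84 + 4.466 − 41 = 27.806 °C
Rounded to 0.1 °C: CPT ≈ 27.8 °C

27.8 °C


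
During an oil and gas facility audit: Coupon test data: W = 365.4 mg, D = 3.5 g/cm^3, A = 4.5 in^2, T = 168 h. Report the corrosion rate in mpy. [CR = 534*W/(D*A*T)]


Apply the mpy weight-loss relation: CR = 534 * W / (D * A * T)
Numerator: 534 * 365.4 = 195123.6
Denominator: 3.5 * 4.5 * 168 = 2646.0
CR = 195123.6 / 2646.0 = 73.74286 mpy

73.74286 mpy


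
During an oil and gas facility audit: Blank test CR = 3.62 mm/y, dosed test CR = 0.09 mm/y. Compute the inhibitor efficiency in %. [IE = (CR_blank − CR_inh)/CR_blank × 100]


Apply the inhibitor-efficiency definition: IE = (CR_blank − CR_inh)/CR_blank × 100
IE = (3.62 − 0.09) / 3.62 × 100
IE = 3.53 / 3.62 × 100 = 97.5 %

97.5 %


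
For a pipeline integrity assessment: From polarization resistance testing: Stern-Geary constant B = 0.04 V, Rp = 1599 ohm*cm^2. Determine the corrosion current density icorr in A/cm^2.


Apply the Stern-Geary relation: icorr = B / Rp
icorr = 0.04 / 1599 = 2.502×10^-5 A/cm^2

2.502×10^-5 A/cm^2


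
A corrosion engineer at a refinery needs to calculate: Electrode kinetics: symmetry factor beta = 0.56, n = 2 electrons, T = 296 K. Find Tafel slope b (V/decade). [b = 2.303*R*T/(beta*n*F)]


Apply the Tafel slope relation: b = 2.303*R*T/(beta*n*F)
Numerator: 2.303 * 8.314 * 296 = 5667.55
Denominator: 0.56 * 2 * 96485 = 108063.2
b = 5667.55 / 108063.2 = 0.052 V/decade

0.052 V/decade


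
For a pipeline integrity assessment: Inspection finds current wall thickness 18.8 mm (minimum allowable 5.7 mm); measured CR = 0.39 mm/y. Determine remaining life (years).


Apply the remaining-life relation: RL = (t_current − t_min) / CR
RL = (18.8 − 5.7) / 0.39 = 13.1 / 0.39 = 33.6 years

33.6 years


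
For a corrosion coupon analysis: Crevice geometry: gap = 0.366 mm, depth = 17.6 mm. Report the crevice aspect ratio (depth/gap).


Aspect ratio = depth / gap
Ratio = 17.6 / 0.366 = 48.1

48.1


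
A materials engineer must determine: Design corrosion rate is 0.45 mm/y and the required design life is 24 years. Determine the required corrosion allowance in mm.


Corrosion allowance = CR × design life
CA = 0.45 * 24 = 10.8 mm

10.8 mm


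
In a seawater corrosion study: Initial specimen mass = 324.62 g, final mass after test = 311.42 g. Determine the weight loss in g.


Weight loss = initial − final
WL = 324.62 − 311.42 = 13.2 g

13.2 g


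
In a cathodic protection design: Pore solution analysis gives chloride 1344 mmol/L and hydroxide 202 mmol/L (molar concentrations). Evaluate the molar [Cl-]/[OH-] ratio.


Threshold parameter = [Cl-] / [OH-] (molar basis; both in mmol/L, so units cancel)
Ratio = 1344 / 202 = 6.65

6.65


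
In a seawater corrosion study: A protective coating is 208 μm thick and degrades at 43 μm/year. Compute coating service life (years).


Service life = thickness / degradation rate
Life = 208 / 43 = 4.8 years

4.8 years


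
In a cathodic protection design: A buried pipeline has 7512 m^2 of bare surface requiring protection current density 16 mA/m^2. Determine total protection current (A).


I = area * current density, then convert mA → A (÷1000)
I = 7512 * 16 / 1000 = 120.19 A

120.19 A


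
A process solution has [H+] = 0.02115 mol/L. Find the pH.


pH = −log10[H+]
pH = −log10(0.02115) = 1.67

1.67


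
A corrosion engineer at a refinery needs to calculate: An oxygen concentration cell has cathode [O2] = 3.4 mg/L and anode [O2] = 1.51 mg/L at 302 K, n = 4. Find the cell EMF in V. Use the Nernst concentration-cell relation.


Apply the Nernst concentration-cell relation: E = (RT/nF)*ln(C_cathode/C_anode)
RT/nF = 8.314*302/(4*96485) = 0.00650575 V
ln(3.4/1.51) = 0.81167
E = 0.00650575 * 0.81167 = 0.00528 V

0.00528 V


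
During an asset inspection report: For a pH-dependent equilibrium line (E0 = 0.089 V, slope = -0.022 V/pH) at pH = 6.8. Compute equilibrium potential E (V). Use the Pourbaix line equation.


Apply the Pourbaix line equation: E = E0 + slope*pH
E = 0.089 + (-0.022)*6.8 = 0.089 + (-0.1496) = -0.0606 V
Rounded to 4 decimal places: E = -0.0606 V

-0.0606 V


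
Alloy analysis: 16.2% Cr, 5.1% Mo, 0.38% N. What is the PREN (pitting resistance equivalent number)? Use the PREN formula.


Apply the PREN formula: PREN = Cr + 3.3*Mo + 16*N
PREN = 16.2 + 3.3*5.1 + 16*0.38
PREN = 16.2 + 16.83 + 6.08 = 39.11

39.11


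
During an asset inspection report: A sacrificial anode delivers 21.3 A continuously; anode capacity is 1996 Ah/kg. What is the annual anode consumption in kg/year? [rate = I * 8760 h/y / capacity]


Annual consumption = current * hours per year / capacity
Rate = 21.3 * 8760 / 1996 = 93.5 kg/year

93.5 kg/year


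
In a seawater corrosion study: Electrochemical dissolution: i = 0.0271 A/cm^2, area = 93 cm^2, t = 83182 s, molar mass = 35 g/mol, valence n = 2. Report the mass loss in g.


Apply Faraday's law: m = i*A*t*M / (n*F)
Total charge passed Q = i*A*t = 0.0271*93*83182 = 209643.5946 C
m = Q*M/(n*F) = 209643.5946*35/(2*96485) = 38.0242 g

38.0242 g


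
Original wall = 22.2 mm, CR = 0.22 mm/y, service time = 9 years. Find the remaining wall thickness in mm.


Remaining wall = original − CR × time
t = 22.2 − 0.22*9 = 22.2 − 1.98 = 20.22 mm

20.22 mm


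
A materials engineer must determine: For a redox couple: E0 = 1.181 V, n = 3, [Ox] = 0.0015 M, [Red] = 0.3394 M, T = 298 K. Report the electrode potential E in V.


Apply the Nernst equation: E = E0 + (RT/nF)*ln([Ox]/[Red])
Step 1: RT/nF = 8.314*298/(3*96485) = 0.00855944 V
Step 2: [Ox]/[Red] = 0.0015/0.3394 = 0.00442
Step 3: ln(0.00442) = -5.421616
Step 4: correction = 0.00855944 * -5.421616 = -0.046 V
E = 1.181 + -0.046 = 1.135 V

1.135 V


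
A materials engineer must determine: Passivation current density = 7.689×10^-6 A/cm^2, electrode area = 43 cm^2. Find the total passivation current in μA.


I = i_pass * A, then convert A → μA (×10^6)
I = 7.689×10^-6 * 43 * 10^6 = 330.63 μA

330.63 μA


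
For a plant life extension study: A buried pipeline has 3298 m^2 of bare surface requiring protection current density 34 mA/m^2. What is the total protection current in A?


I = area * current density, then convert mA → A (÷1000)
I = 3298 * 34 / 1000 = 112.13 A

112.13 A


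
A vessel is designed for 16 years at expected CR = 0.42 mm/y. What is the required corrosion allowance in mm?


Corrosion allowance = CR × design life
CA = 0.42 * 16 = 6.72 mm

6.72 mm


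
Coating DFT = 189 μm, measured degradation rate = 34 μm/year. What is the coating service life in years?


Service life = thickness / degradation rate
Life = 189 / 34 = 5.6 years

5.6 years


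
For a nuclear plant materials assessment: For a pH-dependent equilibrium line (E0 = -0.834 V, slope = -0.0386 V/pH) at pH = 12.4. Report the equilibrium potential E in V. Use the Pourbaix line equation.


Apply the Pourbaix line equation: E = E0 + slope*pH
E = -0.834 + (-0.0386)*12.4 = -0.834 + (-0.47864) = -1.31264 V
Rounded to 3 decimal places: E = -1.313 V

-1.313 V


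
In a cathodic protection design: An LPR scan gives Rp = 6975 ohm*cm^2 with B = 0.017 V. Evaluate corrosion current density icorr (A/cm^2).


Apply the Stern-Geary relation: icorr = B / Rp
icorr = 0.017 / 6975 = 2.437×10^-6 A/cm^2

2.437×10^-6 A/cm^2


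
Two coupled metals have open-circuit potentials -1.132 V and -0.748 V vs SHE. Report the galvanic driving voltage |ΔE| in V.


Driving voltage is the absolute potential difference.
|ΔE| = |-1.132 − (-0.748)| = 0.384 V

0.384 V


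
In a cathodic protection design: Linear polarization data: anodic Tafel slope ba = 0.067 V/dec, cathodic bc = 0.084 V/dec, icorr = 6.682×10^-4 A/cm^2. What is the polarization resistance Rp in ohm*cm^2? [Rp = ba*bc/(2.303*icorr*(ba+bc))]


Apply the Stern-Geary equation: Rp = ba*bc / (2.303*icorr*(ba+bc))
ba*bc = 0.067*0.084 = 0.005628
ba+bc = 0.151; 2.303*icorr*(ba+bc) = 2.303*6.682×10^-4*0.151 = 2.3236855×10^-4
Rp = 0.005628 / 2.3236855×10^-4 = 24.22 ohm*cm^2

24.22 ohm*cm^2


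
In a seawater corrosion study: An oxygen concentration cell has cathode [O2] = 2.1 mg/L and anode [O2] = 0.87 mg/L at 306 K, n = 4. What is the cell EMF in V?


Apply the Nernst concentration-cell relation: E = (RT/nF)*ln(C_cathode/C_anode)
RT/nF = 8.314*306/(4*96485) = 0.00659192 V
ln(2.1/0.87) = 0.8812
E = 0.00659192 * 0.8812 = 0.00581 V

0.00581 V


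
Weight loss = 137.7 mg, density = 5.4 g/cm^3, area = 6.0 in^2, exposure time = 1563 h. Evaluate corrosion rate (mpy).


Apply the mpy weight-loss relation: CR = 534 * W / (D * A * T)
Numerator: 534 * 137.7 = 73531.8
Denominator: 5.4 * 6.0 * 1563 = 50641.2
CR = 73531.8 / 50641.2 = 1.45202 mpy

1.45202 mpy


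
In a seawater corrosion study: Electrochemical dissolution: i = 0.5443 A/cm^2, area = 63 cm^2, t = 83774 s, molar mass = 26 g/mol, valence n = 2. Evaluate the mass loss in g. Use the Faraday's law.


Apply Faraday's law: m = i*A*t*M / (n*F)
Total charge passed Q = i*A*t = 0.5443*63*83774 = 2872685.8566 C
m = Q*M/(n*F) = 2872685.8566*26/(2*96485) = 387.05411 g

387.05411 g


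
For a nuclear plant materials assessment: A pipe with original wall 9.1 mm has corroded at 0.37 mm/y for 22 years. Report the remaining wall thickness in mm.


Remaining wall = original − CR × time
t = 9.1 − 0.37*22 = 9.1 − 8.14 = 0.96 mm

0.96 mm


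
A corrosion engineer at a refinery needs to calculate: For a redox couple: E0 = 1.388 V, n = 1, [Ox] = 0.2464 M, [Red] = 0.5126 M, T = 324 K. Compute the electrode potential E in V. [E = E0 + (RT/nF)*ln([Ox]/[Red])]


Apply the Nernst equation: E = E0 + (RT/nF)*ln([Ox]/[Red])
Step 1: RT/nF = 8.314*324/(1*96485) = 0.0279187 V
Step 2: [Ox]/[Red] = 0.2464/0.5126 = 0.480687
Step 3: ln(0.480687) = -0.732539
Step 4: correction = 0.0279187 * -0.732539 = -0.02 V
E = 1.388 + -0.02 = 1.368 V

1.368 V


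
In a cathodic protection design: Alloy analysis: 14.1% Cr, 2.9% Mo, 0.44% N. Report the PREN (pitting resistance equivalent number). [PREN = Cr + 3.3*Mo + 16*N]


Apply the PREN formula: PREN = Cr + 3.3*Mo + 16*N
PREN = 14.1 + 3.3*2.9 + 16*0.44
PREN = 14.1 + 9.57 + 7.04 = 30.71

30.71


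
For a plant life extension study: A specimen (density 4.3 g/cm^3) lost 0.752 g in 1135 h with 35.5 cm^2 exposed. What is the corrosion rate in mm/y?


Apply the mm/y weight-loss relation: CR = 87600 * W / (D * A * T)
Numerator: 87600 * 0.752 = 65875.2
Denominator: 4.3 * 35.5 * 1135 = 173257.75
CR = 65875.2 / 173257.75 = 0.3802 mm/y

0.3802 mm/y


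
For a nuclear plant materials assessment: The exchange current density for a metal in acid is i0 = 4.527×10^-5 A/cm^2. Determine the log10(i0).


i0 = 4.527×10^-5 A/cm^2
log10(i0) = -4.344

-4.344


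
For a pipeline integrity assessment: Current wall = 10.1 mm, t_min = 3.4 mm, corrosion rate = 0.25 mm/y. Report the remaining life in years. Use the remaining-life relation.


Apply the remaining-life relation: RL = (t_current − t_min) / CR
RL = (10.1 − 3.4) / 0.25 = 6.7 / 0.25 = 26.8 years

26.8 years


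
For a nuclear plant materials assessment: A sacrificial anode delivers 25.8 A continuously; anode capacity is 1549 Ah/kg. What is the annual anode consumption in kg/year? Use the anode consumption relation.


Annual consumption = current * hours per year / capacity
Rate = 25.8 * 8760 / 1549 = 145.9 kg/year

145.9 kg/year


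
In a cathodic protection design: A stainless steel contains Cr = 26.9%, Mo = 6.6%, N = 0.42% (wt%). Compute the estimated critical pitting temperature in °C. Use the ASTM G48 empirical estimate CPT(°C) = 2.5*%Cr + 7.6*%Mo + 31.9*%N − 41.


Apply the ASTM G48 empirical CPT estimate: CPT(°C) = 2.5*%Cr + 7.6*%Mo + 31.9*%N − 41
2.5*26.9 = 67.25; 7.6*6.6 = 50.16; 31.9*0.42 = 13.398
CPT = 67.25 + 50.16 + 13.398 − 41 = 89.808 °C
Rounded to 0.1 °C: CPT ≈ 89.8 °C

89.8 °C


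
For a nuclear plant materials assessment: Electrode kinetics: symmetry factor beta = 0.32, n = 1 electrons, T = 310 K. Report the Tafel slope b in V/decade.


Apply the Tafel slope relation: b = 2.303*R*T/(beta*n*F)
Numerator: 2.303 * 8.314 * 310 = 5935.61
Denominator: 0.32 * 1 * 96485 = 30875.2
b = 5935.61 / 30875.2 = 0.192 V/decade

0.192 V/decade


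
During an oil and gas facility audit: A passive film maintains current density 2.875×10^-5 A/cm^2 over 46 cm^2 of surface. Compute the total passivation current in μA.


I = i_pass * A, then convert A → μA (×10^6)
I = 2.875×10^-5 * 46 * 10^6 = 1322.5 μA

1322.5 μA


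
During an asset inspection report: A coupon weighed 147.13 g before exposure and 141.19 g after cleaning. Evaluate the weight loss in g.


Weight loss = initial − final
WL = 147.13 − 141.19 = 5.94 g

5.94 g


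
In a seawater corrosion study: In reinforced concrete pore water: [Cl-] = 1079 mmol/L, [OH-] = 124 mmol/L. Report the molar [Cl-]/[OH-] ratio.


Threshold parameter = [Cl-] / [OH-] (molar basis; both in mmol/L, so units cancel)
Ratio = 1079 / 124 = 8.7

8.7


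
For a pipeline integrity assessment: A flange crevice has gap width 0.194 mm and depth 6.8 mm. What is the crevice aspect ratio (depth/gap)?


Aspect ratio = depth / gap
Ratio = 6.8 / 0.194 = 35.1

35.1


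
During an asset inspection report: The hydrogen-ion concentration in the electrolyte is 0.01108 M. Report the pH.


pH = −log10[H+]
pH = −log10(0.01108) = 1.96

1.96


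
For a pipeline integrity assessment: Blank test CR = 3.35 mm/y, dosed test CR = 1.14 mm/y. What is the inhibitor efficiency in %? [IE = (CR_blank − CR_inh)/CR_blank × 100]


Apply the inhibitor-efficiency definition: IE = (CR_blank − CR_inh)/CR_blank × 100
IE = (3.35 − 1.14) / 3.35 × 100
IE = 2.21 / 3.35 × 100 = 66.0 %

66.0 %


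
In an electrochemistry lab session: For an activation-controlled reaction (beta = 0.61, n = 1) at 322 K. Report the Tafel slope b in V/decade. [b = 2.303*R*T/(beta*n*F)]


Apply the Tafel slope relation: b = 2.303*R*T/(beta*n*F)
Numerator: 2.303 * 8.314 * 322 = 6165.38
Denominator: 0.61 * 1 * 96485 = 58855.85
b = 6165.38 / 58855.85 = 0.1048 V/decade

0.1048 V/decade


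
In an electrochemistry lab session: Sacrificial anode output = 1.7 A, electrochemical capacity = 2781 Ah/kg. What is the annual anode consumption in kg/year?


Annual consumption = current * hours per year / capacity
Rate = 1.7 * 8760 / 2781 = 5.4 kg/year

5.4 kg/year


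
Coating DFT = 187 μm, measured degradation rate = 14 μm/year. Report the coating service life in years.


Service life = thickness / degradation rate
Life = 187 / 14 = 13.4 years

13.4 years


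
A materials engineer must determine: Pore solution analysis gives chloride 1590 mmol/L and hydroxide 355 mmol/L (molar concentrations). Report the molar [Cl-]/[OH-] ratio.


Threshold parameter = [Cl-] / [OH-] (molar basis; both in mmol/L, so units cancel)
Ratio = 1590 / 355 = 4.48

4.48


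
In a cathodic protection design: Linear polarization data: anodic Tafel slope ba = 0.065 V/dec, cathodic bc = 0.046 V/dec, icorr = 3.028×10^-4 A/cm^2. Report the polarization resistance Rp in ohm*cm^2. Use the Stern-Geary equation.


Apply the Stern-Geary equation: Rp = ba*bc / (2.303*icorr*(ba+bc))
ba*bc = 0.065*0.046 = 0.00299
ba+bc = 0.111; 2.303*icorr*(ba+bc) = 2.303*3.028×10^-4*0.111 = 7.7405672×10^-5
Rp = 0.00299 / 7.7405672×10^-5 = 38.6 ohm*cm^2

38.6 ohm*cm^2


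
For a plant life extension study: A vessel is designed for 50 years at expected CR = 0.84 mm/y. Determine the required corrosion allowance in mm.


Corrosion allowance = CR × design life
CA = 0.84 * 50 = 42.0 mm

42.0 mm


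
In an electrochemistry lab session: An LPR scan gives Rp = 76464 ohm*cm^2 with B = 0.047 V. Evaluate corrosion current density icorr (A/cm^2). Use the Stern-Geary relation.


Apply the Stern-Geary relation: icorr = B / Rp
icorr = 0.047 / 76464 = 6.147×10^-7 A/cm^2

6.147×10^-7 A/cm^2


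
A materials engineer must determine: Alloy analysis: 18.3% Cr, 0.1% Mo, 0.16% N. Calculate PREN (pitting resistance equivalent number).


Apply the PREN formula: PREN = Cr + 3.3*Mo + 16*N
PREN = 18.3 + 3.3*0.1 + 16*0.16
PREN = 18.3 + 0.33 + 2.56 = 21.19

21.19


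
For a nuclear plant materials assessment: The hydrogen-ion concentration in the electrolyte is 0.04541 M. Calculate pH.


pH = −log10[H+]
pH = −log10(0.04541) = 1.34

1.34


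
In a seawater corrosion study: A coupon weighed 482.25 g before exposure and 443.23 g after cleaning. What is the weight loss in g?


Weight loss = initial − final
WL = 482.25 − 443.23 = 39.02 g

39.02 g


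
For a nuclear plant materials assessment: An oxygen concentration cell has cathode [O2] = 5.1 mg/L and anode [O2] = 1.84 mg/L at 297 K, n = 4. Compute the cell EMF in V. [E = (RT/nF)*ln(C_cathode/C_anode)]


Apply the Nernst concentration-cell relation: E = (RT/nF)*ln(C_cathode/C_anode)
RT/nF = 8.314*297/(4*96485) = 0.00639804 V
ln(5.1/1.84) = 1.01947
E = 0.00639804 * 1.01947 = 0.00652 V

0.00652 V


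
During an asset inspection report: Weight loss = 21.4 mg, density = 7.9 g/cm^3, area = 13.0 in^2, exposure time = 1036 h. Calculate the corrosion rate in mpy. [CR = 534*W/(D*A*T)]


Apply the mpy weight-loss relation: CR = 534 * W / (D * A * T)
Numerator: 534 * 21.4 = 11427.6
Denominator: 7.9 * 13.0 * 1036 = 106397.2
CR = 11427.6 / 106397.2 = 0.1074 mpy

0.1074 mpy


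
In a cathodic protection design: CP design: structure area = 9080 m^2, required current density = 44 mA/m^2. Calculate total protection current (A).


I = area * current density, then convert mA → A (÷1000)
I = 9080 * 44 / 1000 = 399.52 A

399.52 A


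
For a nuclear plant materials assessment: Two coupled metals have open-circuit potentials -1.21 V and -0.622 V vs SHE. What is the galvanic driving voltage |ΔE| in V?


Driving voltage is the absolute potential difference.
|ΔE| = |-1.21 − (-0.622)| = 0.588 V

0.588 V


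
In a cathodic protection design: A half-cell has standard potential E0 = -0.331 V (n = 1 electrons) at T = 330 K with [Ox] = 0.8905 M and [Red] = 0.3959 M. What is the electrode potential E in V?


Apply the Nernst equation: E = E0 + (RT/nF)*ln([Ox]/[Red])
Step 1: RT/nF = 8.314*330/(1*96485) = 0.02843572 V
Step 2: [Ox]/[Red] = 0.8905/0.3959 = 2.249305
Step 3: ln(2.249305) = 0.810621
Step 4: correction = 0.02843572 * 0.810621 = 0.023 V
E = -0.331 + 0.023 = -0.308 V

-0.308 V


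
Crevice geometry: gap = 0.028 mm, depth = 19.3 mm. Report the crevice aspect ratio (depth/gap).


Aspect ratio = depth / gap
Ratio = 19.3 / 0.028 = 689.3

689.3


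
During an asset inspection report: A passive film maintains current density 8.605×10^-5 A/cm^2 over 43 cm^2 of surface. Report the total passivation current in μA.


I = i_pass * A, then convert A → μA (×10^6)
I = 8.605×10^-5 * 43 * 10^6 = 3700.15 μA

3700.15 μA


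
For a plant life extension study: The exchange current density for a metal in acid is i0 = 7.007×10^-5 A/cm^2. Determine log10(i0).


i0 = 7.007×10^-5 A/cm^2
log10(i0) = -4.154

-4.154


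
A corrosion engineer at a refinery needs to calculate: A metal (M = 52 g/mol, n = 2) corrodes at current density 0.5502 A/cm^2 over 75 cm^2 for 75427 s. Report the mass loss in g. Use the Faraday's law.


Apply Faraday's law: m = i*A*t*M / (n*F)
Total charge passed Q = i*A*t = 0.5502*75*75427 = 3112495.155 C
m = Q*M/(n*F) = 3112495.155*52/(2*96485) = 838.7301 g

838.7301 g


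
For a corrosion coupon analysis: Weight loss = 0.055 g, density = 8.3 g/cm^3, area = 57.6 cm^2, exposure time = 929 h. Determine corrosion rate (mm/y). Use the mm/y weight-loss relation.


Apply the mm/y weight-loss relation: CR = 87600 * W / (D * A * T)
Numerator: 87600 * 0.055 = 4818.0
Denominator: 8.3 * 57.6 * 929 = 444136.32
CR = 4818.0 / 444136.32 = 0.01085 mm/y

0.01085 mm/y


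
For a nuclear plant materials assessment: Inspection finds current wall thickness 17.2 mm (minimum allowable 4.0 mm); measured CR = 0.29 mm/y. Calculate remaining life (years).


Apply the remaining-life relation: RL = (t_current − t_min) / CR
RL = (17.2 − 4.0) / 0.29 = 13.2 / 0.29 = 45.5 years

45.5 years


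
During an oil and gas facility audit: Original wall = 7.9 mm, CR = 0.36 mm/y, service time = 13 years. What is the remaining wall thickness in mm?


Remaining wall = original − CR × time
t = 7.9 − 0.36*13 = 7.9 − 4.68 = 3.22 mm

3.22 mm


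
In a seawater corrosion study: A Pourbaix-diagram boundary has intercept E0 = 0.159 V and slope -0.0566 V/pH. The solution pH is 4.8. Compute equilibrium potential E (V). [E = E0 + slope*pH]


Apply the Pourbaix line equation: E = E0 + slope*pH
E = 0.159 + (-0.0566)*4.8 = 0.159 + (-0.27168) = -0.11268 V
Rounded to 4 decimal places: E = -0.1127 V

-0.1127 V


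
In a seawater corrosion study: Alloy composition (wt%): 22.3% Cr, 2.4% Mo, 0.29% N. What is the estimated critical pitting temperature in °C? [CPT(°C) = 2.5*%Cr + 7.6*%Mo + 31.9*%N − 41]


Apply the ASTM G48 empirical CPT estimate: CPT(°C) = 2.5*%Cr + 7.6*%Mo + 31.9*%N − 41
2.5*22.3 = 55.75; 7.6*2.4 = 18.24; 31.9*0.29 = 9.251
CPT = 55.75 + 18.24 + 9.251 − 41 = 42.241 °C
Rounded to 0.1 °C: CPT ≈ 42.2 °C

42.2 °C


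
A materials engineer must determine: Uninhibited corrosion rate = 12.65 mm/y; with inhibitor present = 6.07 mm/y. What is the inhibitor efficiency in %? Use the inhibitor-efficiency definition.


Apply the inhibitor-efficiency definition: IE = (CR_blank − CR_inh)/CR_blank × 100
IE = (12.65 − 6.07) / 12.65 × 100
IE = 6.58 / 12.65 × 100 = 52.0 %

52.0 %


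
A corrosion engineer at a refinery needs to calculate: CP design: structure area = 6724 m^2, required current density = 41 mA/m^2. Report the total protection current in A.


I = area * current density, then convert mA → A (÷1000)
I = 6724 * 41 / 1000 = 275.68 A

275.68 A


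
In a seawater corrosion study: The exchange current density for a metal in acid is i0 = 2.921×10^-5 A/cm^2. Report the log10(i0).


i0 = 2.921×10^-5 A/cm^2
log10(i0) = -4.534

-4.534


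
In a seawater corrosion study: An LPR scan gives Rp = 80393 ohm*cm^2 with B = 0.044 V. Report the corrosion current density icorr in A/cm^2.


Apply the Stern-Geary relation: icorr = B / Rp
icorr = 0.044 / 80393 = 5.473×10^-7 A/cm^2

5.473×10^-7 A/cm^2


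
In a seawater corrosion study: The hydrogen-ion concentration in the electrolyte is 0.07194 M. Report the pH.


pH = −log10[H+]
pH = −log10(0.07194) = 1.14

1.14


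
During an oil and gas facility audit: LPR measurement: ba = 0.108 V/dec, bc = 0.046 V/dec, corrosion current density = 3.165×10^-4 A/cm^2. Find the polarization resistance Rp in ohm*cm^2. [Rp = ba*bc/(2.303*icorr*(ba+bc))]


Apply the Stern-Geary equation: Rp = ba*bc / (2.303*icorr*(ba+bc))
ba*bc = 0.108*0.046 = 0.004968
ba+bc = 0.154; 2.303*icorr*(ba+bc) = 2.303*3.165×10^-4*0.154 = 1.1225052×10^-4
Rp = 0.004968 / 1.1225052×10^-4 = 44.26 ohm*cm^2

44.26 ohm*cm^2


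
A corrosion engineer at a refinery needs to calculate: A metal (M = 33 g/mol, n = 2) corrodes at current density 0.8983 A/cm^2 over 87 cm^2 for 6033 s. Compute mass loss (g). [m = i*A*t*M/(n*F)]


Apply Faraday's law: m = i*A*t*M / (n*F)
Total charge passed Q = i*A*t = 0.8983*87*6033 = 471491.6193 C
m = Q*M/(n*F) = 471491.6193*33/(2*96485) = 80.63027 g

80.63027 g


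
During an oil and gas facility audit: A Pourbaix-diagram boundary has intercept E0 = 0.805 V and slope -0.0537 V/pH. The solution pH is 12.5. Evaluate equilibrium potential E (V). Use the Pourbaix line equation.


Apply the Pourbaix line equation: E = E0 + slope*pH
E = 0.805 + (-0.0537)*12.5 = 0.805 + (-0.67125) = 0.13375 V
Rounded to 4 decimal places: E = 0.1338 V

0.1338 V


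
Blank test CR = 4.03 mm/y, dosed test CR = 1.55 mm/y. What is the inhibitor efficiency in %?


Apply the inhibitor-efficiency definition: IE = (CR_blank − CR_inh)/CR_blank × 100
IE = (4.03 − 1.55) / 4.03 × 100
IE = 2.48 / 4.03 × 100 = 61.5 %

61.5 %


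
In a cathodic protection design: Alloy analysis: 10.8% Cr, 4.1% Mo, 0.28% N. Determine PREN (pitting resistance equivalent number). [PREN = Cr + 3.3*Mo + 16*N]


Apply the PREN formula: PREN = Cr + 3.3*Mo + 16*N
PREN = 10.8 + 3.3*4.1 + 16*0.28
PREN = 10.8 + 13.53 + 4.48 = 28.81

28.81


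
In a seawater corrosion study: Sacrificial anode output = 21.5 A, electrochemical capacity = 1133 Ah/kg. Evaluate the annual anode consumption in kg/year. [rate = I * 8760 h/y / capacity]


Annual consumption = current * hours per year / capacity
Rate = 21.5 * 8760 / 1133 = 166.2 kg/year

166.2 kg/year


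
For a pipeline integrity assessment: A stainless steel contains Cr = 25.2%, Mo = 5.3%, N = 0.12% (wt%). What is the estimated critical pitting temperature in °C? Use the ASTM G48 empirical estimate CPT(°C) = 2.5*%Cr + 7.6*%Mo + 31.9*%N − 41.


Apply the ASTM G48 empirical CPT estimate: CPT(°C) = 2.5*%Cr + 7.6*%Mo + 31.9*%N − 41
2.5*25.2 = 63; 7.6*5.3 = 40.28; 31.9*0.12 = 3.828
CPT = 63 + 40.28 + 3.828 − 41 = 66.108 °C
Rounded to 0.1 °C: CPT ≈ 66.1 °C

66.1 °C


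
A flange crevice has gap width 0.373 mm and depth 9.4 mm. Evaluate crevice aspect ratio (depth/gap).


Aspect ratio = depth / gap
Ratio = 9.4 / 0.373 = 25.2

25.2


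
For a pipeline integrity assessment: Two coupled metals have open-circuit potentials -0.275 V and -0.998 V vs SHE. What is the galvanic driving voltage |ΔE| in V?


Driving voltage is the absolute potential difference.
|ΔE| = |-0.275 − (-0.998)| = 0.723 V

0.723 V


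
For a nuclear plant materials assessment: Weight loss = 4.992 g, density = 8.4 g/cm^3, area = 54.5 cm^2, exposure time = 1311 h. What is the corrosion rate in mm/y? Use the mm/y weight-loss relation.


Apply the mm/y weight-loss relation: CR = 87600 * W / (D * A * T)
Numerator: 87600 * 4.992 = 437299.2
Denominator: 8.4 * 54.5 * 1311 = 600175.8
CR = 437299.2 / 600175.8 = 0.72862 mm/y

0.72862 mm/y


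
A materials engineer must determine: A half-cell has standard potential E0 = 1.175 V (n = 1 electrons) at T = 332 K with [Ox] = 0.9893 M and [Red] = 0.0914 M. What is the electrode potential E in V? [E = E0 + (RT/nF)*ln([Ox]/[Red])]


Apply the Nernst equation: E = E0 + (RT/nF)*ln([Ox]/[Red])
Step 1: RT/nF = 8.314*332/(1*96485) = 0.02860805 V
Step 2: [Ox]/[Red] = 0.9893/0.0914 = 10.823851
Step 3: ln(10.823851) = 2.381752
Step 4: correction = 0.02860805 * 2.381752 = 0.0681 V
E = 1.175 + 0.0681 = 1.2431 V

1.2431 V


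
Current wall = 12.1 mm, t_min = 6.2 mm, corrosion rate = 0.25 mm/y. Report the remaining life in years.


Apply the remaining-life relation: RL = (t_current − t_min) / CR
RL = (12.1 − 6.2) / 0.25 = 5.9 / 0.25 = 23.6 years

23.6 years


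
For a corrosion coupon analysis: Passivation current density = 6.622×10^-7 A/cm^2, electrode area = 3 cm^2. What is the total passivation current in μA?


I = i_pass * A, then convert A → μA (×10^6)
I = 6.622×10^-7 * 3 * 10^6 = 1.99 μA

1.99 μA


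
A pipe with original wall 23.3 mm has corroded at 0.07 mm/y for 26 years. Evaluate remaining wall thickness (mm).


Remaining wall = original − CR × time
t = 23.3 − 0.07*26 = 23.3 − 1.82 = 21.48 mm

21.48 mm


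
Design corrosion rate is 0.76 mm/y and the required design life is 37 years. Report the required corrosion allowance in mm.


Corrosion allowance = CR × design life
CA = 0.76 * 37 = 28.12 mm

28.12 mm


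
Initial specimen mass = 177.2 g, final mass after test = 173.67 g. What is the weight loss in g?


Weight loss = initial − final
WL = 177.2 − 173.67 = 3.53 g

3.53 g


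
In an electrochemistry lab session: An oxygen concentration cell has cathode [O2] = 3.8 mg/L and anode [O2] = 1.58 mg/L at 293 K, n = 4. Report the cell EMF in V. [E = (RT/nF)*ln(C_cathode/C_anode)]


Apply the Nernst concentration-cell relation: E = (RT/nF)*ln(C_cathode/C_anode)
RT/nF = 8.314*293/(4*96485) = 0.00631187 V
ln(3.8/1.58) = 0.87758
E = 0.00631187 * 0.87758 = 0.00554 V

0.00554 V


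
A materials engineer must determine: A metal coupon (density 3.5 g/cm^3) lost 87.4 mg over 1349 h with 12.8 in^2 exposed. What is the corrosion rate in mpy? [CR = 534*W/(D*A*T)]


Apply the mpy weight-loss relation: CR = 534 * W / (D * A * T)
Numerator: 534 * 87.4 = 46671.6
Denominator: 3.5 * 12.8 * 1349 = 60435.2
CR = 46671.6 / 60435.2 = 0.77226 mpy

0.77226 mpy


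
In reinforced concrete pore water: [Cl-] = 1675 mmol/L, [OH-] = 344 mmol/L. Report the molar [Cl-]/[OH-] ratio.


Threshold parameter = [Cl-] / [OH-] (molar basis; both in mmol/L, so units cancel)
Ratio = 1675 / 344 = 4.87

4.87


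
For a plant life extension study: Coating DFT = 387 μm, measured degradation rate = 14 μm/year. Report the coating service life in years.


Service life = thickness / degradation rate
Life = 387 / 14 = 27.6 years

27.6 years


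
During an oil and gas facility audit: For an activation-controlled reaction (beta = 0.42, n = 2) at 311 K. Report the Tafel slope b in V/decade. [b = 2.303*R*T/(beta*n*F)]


Apply the Tafel slope relation: b = 2.303*R*T/(beta*n*F)
Numerator: 2.303 * 8.314 * 311 = 5954.76
Denominator: 0.42 * 2 * 96485 = 81047.4
b = 5954.76 / 81047.4 = 0.0735 V/decade

0.0735 V/decade


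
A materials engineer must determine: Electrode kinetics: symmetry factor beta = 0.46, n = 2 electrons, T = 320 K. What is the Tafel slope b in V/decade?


Apply the Tafel slope relation: b = 2.303*R*T/(beta*n*F)
Numerator: 2.303 * 8.314 * 320 = 6127.09
Denominator: 0.46 * 2 * 96485 = 88766.2
b = 6127.09 / 88766.2 = 0.069 V/decade

0.069 V/decade


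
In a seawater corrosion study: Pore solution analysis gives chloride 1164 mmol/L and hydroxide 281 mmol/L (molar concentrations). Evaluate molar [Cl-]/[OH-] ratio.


Threshold parameter = [Cl-] / [OH-] (molar basis; both in mmol/L, so units cancel)
Ratio = 1164 / 281 = 4.14

4.14


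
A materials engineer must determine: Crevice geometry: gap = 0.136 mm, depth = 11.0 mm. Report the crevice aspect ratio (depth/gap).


Aspect ratio = depth / gap
Ratio = 11.0 / 0.136 = 80.9

80.9


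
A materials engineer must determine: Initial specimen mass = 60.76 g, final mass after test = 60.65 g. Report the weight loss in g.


Weight loss = initial − final
WL = 60.76 − 60.65 = 0.11 g

0.11 g


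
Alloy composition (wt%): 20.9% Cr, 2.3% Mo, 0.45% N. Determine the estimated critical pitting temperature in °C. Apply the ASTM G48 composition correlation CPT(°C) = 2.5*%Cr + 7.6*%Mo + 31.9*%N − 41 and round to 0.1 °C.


Apply the ASTM G48 empirical CPT estimate: CPT(°C) = 2.5*%Cr + 7.6*%Mo + 31.9*%N − 41
2.5*20.9 = 52.25; 7.6*2.3 = 17.48; 31.9*0.45 = 14.355
CPT = 52.25 + 17.48 + 14.355 − 41 = 43.085 °C
Rounded to 0.1 °C: CPT ≈ 43.1 °C

43.1 °C


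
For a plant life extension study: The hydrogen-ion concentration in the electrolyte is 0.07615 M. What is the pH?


pH = −log10[H+]
pH = −log10(0.07615) = 1.12

1.12


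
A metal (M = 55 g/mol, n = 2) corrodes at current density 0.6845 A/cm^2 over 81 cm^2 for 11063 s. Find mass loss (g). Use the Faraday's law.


Apply Faraday's law: m = i*A*t*M / (n*F)
Total charge passed Q = i*A*t = 0.6845*81*11063 = 613382.5035 C
m = Q*M/(n*F) = 613382.5035*55/(2*96485) = 174.825 g

174.825 g


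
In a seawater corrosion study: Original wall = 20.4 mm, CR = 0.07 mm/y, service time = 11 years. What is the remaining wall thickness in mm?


Remaining wall = original − CR × time
t = 20.4 − 0.07*11 = 20.4 − 0.77 = 19.63 mm

19.63 mm


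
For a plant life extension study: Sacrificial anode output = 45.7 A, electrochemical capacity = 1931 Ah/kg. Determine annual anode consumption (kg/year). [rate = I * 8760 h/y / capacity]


Annual consumption = current * hours per year / capacity
Rate = 45.7 * 8760 / 1931 = 207.3 kg/year

207.3 kg/year


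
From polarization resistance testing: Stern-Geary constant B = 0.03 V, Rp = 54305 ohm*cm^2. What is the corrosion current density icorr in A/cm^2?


Apply the Stern-Geary relation: icorr = B / Rp
icorr = 0.03 / 54305 = 5.524×10^-7 A/cm^2

5.524×10^-7 A/cm^2


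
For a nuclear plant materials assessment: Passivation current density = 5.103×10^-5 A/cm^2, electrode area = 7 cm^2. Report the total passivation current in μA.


I = i_pass * A, then convert A → μA (×10^6)
I = 5.103×10^-5 * 7 * 10^6 = 357.21 μA

357.21 μA


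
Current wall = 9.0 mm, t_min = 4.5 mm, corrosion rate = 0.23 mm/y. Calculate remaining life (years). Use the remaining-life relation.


Apply the remaining-life relation: RL = (t_current − t_min) / CR
RL = (9.0 − 4.5) / 0.23 = 4.5 / 0.23 = 19.6 years

19.6 years


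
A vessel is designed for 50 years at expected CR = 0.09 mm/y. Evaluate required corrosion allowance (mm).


Corrosion allowance = CR × design life
CA = 0.09 * 50 = 4.5 mm

4.5 mm


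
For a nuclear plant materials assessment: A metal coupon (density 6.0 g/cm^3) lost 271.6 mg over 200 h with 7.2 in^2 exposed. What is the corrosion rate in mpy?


Apply the mpy weight-loss relation: CR = 534 * W / (D * A * T)
Numerator: 534 * 271.6 = 145034.4
Denominator: 6.0 * 7.2 * 200 = 8640.0
CR = 145034.4 / 8640.0 = 16.7864 mpy

16.7864 mpy


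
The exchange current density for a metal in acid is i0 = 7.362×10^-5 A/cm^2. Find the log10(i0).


i0 = 7.362×10^-5 A/cm^2
log10(i0) = -4.133

-4.133


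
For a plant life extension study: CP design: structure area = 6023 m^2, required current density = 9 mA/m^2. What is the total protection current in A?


I = area * current density, then convert mA → A (÷1000)
I = 6023 * 9 / 1000 = 54.21 A

54.21 A


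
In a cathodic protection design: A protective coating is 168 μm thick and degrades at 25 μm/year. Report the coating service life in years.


Service life = thickness / degradation rate
Life = 168 / 25 = 6.7 years

6.7 years


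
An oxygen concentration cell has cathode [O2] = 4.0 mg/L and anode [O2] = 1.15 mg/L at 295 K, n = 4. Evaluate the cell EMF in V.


Apply the Nernst concentration-cell relation: E = (RT/nF)*ln(C_cathode/C_anode)
RT/nF = 8.314*295/(4*96485) = 0.00635495 V
ln(4.0/1.15) = 1.24653
E = 0.00635495 * 1.24653 = 0.00792 V

0.00792 V


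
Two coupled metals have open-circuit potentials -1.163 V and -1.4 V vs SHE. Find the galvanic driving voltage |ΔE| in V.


Driving voltage is the absolute potential difference.
|ΔE| = |-1.163 − (-1.4)| = 0.237 V

0.237 V


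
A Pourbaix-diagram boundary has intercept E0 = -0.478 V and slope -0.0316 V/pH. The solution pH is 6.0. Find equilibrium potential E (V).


Apply the Pourbaix line equation: E = E0 + slope*pH
E = -0.478 + (-0.0316)*6.0 = -0.478 + (-0.1896) = -0.6676 V
Rounded to 4 decimal places: E = -0.6676 V

-0.6676 V


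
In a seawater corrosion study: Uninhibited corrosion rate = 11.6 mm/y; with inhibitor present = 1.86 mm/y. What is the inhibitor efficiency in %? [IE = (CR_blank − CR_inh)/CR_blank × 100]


Apply the inhibitor-efficiency definition: IE = (CR_blank − CR_inh)/CR_blank × 100
IE = (11.6 − 1.86) / 11.6 × 100
IE = 9.74 / 11.6 × 100 = 84.0 %

84.0 %


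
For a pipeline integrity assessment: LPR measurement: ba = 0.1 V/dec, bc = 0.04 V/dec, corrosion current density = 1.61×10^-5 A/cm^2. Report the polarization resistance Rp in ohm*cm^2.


Apply the Stern-Geary equation: Rp = ba*bc / (2.303*icorr*(ba+bc))
ba*bc = 0.1*0.04 = 0.004
ba+bc = 0.14; 2.303*icorr*(ba+bc) = 2.303*1.61×10^-5*0.14 = 5.190962×10^-6
Rp = 0.004 / 5.190962×10^-6 = 770.6 ohm*cm^2

770.6 ohm*cm^2


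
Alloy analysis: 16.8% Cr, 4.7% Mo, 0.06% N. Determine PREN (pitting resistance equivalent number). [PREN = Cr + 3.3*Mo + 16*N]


Apply the PREN formula: PREN = Cr + 3.3*Mo + 16*N
PREN = 16.8 + 3.3*4.7 + 16*0.06
PREN = 16.8 + 15.51 + 0.96 = 33.27

33.27


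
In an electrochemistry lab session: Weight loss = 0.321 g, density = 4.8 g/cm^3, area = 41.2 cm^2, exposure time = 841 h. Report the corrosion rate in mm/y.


Apply the mm/y weight-loss relation: CR = 87600 * W / (D * A * T)
Numerator: 87600 * 0.321 = 28119.6
Denominator: 4.8 * 41.2 * 841 = 166316.16
CR = 28119.6 / 166316.16 = 0.16907 mm/y

0.16907 mm/y


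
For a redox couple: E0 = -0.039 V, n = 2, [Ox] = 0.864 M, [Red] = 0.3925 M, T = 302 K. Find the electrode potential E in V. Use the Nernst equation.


Apply the Nernst equation: E = E0 + (RT/nF)*ln([Ox]/[Red])
Step 1: RT/nF = 8.314*302/(2*96485) = 0.01301149 V
Step 2: [Ox]/[Red] = 0.864/0.3925 = 2.201274
Step 3: ln(2.201274) = 0.789036
Step 4: correction = 0.01301149 * 0.789036 = 0.0103 V
E = -0.039 + 0.0103 = -0.0287 V

-0.0287 V


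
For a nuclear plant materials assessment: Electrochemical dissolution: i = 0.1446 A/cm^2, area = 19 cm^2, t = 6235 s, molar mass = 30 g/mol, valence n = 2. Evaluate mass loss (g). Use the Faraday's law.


Apply Faraday's law: m = i*A*t*M / (n*F)
Total charge passed Q = i*A*t = 0.1446*19*6235 = 17130.039 C
m = Q*M/(n*F) = 17130.039*30/(2*96485) = 2.66311 g

2.66311 g


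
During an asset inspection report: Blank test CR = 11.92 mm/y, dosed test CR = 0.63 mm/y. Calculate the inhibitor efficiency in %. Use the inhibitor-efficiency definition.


Apply the inhibitor-efficiency definition: IE = (CR_blank − CR_inh)/CR_blank × 100
IE = (11.92 − 0.63) / 11.92 × 100
IE = 11.29 / 11.92 × 100 = 94.7 %

94.7 %


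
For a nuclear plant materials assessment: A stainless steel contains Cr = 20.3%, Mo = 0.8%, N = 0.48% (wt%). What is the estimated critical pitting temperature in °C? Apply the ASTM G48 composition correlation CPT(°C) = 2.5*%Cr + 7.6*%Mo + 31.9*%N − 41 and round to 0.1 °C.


Apply the ASTM G48 empirical CPT estimate: CPT(°C) = 2.5*%Cr + 7.6*%Mo + 31.9*%N − 41
2.5*20.3 = 50.75; 7.6*0.8 = 6.08; 31.9*0.48 = 15.312
CPT = 50.75 + 6.08 + 15.312 − 41 = 31.142 °C
Rounded to 0.1 °C: CPT ≈ 31.1 °C

31.1 °C


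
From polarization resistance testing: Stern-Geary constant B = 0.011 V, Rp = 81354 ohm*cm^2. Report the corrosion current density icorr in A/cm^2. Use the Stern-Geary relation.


Apply the Stern-Geary relation: icorr = B / Rp
icorr = 0.011 / 81354 = 1.352×10^-7 A/cm^2

1.352×10^-7 A/cm^2
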